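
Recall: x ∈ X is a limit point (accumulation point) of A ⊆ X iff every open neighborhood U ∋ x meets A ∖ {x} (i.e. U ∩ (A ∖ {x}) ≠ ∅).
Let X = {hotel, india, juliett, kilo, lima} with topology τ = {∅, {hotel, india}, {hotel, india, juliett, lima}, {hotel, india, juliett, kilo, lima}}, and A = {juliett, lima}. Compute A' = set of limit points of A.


A' = {juliett, kilo, lima}

For each x ∈ X, list the open sets U ∈ τ with x ∈ U, then check whether U ∩ (A ∖ {x}) ≠ ∅ for every such U.
  x = hotel: open {hotel, india} ∋ x has {hotel, india} ∩ (A ∖ {hotel}) = ∅, so x is NOT a limit point.
  x = india: open {hotel, india} ∋ x has {hotel, india} ∩ (A ∖ {india}) = ∅, so x is NOT a limit point.
  x = juliett: opens ∋ x are {hotel, india, juliett, lima}, {hotel, india, juliett, kilo, lima}; each meets A ∖ {juliett}, so x IS a limit point.
  x = kilo: opens ∋ x are {hotel, india, juliett, kilo, lima}; each meets A ∖ {kilo}, so x IS a limit point.
  x = lima: opens ∋ x are {hotel, india, juliett, lima}, {hotel, india, juliett, kilo, lima}; each meets A ∖ {lima}, so x IS a limit point.
Collecting: A' = {juliett, kilo, lima}.


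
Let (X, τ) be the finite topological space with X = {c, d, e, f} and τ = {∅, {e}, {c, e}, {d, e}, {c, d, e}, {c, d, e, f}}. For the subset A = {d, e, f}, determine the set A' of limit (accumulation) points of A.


A' = {c, d, f}

For each x ∈ X, list the open sets U ∈ τ with x ∈ U, then check whether U ∩ (A ∖ {x}) ≠ ∅ for every such U.
  x = c: opens ∋ x are {c, e}, {c, d, e}, {c, d, e, f}; each meets A ∖ {c}, so x IS a limit point.
  x = d: opens ∋ x are {d, e}, {c, d, e}, {c, d, e, f}; each meets A ∖ {d}, so x IS a limit point.
  x = e: open {e} ∋ x has {e} ∩ (A ∖ {e}) = ∅, so x is NOT a limit point.
  x = f: opens ∋ x are {c, d, e, f}; each meets A ∖ {f}, so x IS a limit point.
Collecting: A' = {c, d, f}.


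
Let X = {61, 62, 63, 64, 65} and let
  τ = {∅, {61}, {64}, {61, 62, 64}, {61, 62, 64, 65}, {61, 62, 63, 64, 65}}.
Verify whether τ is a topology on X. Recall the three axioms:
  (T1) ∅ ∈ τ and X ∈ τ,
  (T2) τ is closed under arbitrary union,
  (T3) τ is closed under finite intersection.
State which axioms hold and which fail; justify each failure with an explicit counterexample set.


τ is NOT a topology on X.

Axiom (T1): ∅ ∈ τ? Yes; X ∈ τ? Yes.
Axiom (T2/T3): check pairwise unions and intersections of members of τ.
Counterexample for (T2): {61} ∪ {64} = {61, 64} ∉ τ. Therefore τ is NOT a topology.


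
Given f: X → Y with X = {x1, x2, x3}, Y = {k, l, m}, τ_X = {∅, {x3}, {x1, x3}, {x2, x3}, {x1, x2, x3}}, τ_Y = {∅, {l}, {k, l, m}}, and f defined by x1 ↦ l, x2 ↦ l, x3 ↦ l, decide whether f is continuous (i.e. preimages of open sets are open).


f IS continuous.

Compute f^{-1}(U) for each U ∈ τ_Y:
  U = ∅: f^{-1}(U) = ∅ ∈ τ_X ✓.
  U = {l}: f^{-1}(U) = {x1, x2, x3} ∈ τ_X ✓.
  U = {k, l, m}: f^{-1}(U) = {x1, x2, x3} ∈ τ_X ✓.
Every preimage lies in τ_X, so f IS continuous.


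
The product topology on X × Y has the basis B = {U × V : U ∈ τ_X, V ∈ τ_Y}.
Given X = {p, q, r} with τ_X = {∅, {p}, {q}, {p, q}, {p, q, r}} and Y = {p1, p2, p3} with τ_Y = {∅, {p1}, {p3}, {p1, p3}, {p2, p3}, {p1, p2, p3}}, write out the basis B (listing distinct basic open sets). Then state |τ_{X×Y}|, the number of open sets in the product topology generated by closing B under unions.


Basis B = {∅ × ∅, {p} × {p1}, {p} × {p3}, {q} × {p1}, {q} × {p3}, {p} × {p1, p3}, {p, q} × {p1}, {p} × {p2, p3}, {p, q} × {p3}, {q} × {p1, p3}, {q} × {p2, p3}, {p} × {p1, p2, p3}, {p, q, r} × {p1}, {p, q, r} × {p3}, {q} × {p1, p2, p3}, {p, q} × {p1, p3}, {p, q} × {p2, p3}, {p, q} × {p1, p2, p3}, {p, q, r} × {p1, p3}, {p, q, r} × {p2, p3}, {p, q, r} × {p1, p2, p3}}; |τ_{X×Y}| = 70.

Enumerate products U × V with U ∈ τ_X, V ∈ τ_Y (deduplicated):
  ∅ × ∅ = {} (∅)
  {p} × {p1} = {(p,p1)}
  {p} × {p3} = {(p,p3)}
  {q} × {p1} = {(q,p1)}
  {q} × {p3} = {(q,p3)}
  {p} × {p1, p3} = {(p,p1), (p,p3)}
  {p, q} × {p1} = {(p,p1), (q,p1)}
  {p} × {p2, p3} = {(p,p2), (p,p3)}
  {p, q} × {p3} = {(p,p3), (q,p3)}
  {q} × {p1, p3} = {(q,p1), (q,p3)}
  {q} × {p2, p3} = {(q,p2), (q,p3)}
  {p} × {p1, p2, p3} = {(p,p1), (p,p2), (p,p3)}
  {p, q, r} × {p1} = {(p,p1), (q,p1), (r,p1)}
  {p, q, r} × {p3} = {(p,p3), (q,p3), (r,p3)}
  {q} × {p1, p2, p3} = {(q,p1), (q,p2), (q,p3)}
  {p, q} × {p1, p3} = {(p,p1), (p,p3), (q,p1), (q,p3)}
  {p, q} × {p2, p3} = {(p,p2), (p,p3), (q,p2), (q,p3)}
  {p, q} × {p1, p2, p3} = {(p,p1), (p,p2), (p,p3), (q,p1), (q,p2), (q,p3)}
  {p, q, r} × {p1, p3} = {(p,p1), (p,p3), (q,p1), (q,p3), (r,p1), (r,p3)}
  {p, q, r} × {p2, p3} = {(p,p2), (p,p3), (q,p2), (q,p3), (r,p2), (r,p3)}
  {p, q, r} × {p1, p2, p3} = {(p,p1), (p,p2), (p,p3), (q,p1), (q,p2), (q,p3), (r,p1), (r,p2), (r,p3)}
These 21 distinct sets form the basis B.
Close under arbitrary unions to get τ_{X×Y}; counting gives |τ_{X×Y}| = 70.


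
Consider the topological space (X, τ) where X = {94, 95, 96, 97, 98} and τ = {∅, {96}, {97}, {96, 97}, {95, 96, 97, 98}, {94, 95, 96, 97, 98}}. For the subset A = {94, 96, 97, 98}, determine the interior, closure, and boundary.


int(A) = {96, 97}, cl(A) = {94, 95, 96, 97, 98}, ∂A = {94, 95, 98}.

Closed sets in (X, τ) are complements of opens:
  closed(X, τ) = {∅, {94}, {94, 95, 98}, {94, 95, 96, 98}, {94, 95, 97, 98}, {94, 95, 96, 97, 98}}.
int(A) = ⋃ {U ∈ τ : U ⊆ A}. Opens contained in A: ∅, {96}, {97}, {96, 97}.
Taking the union of these: int(A) = {96, 97}.
cl(A) = ⋂ {C closed : A ⊆ C}. Closed sets containing A: {94, 95, 96, 97, 98}.
Intersecting these: cl(A) = {94, 95, 96, 97, 98}.
∂A = cl(A) ∖ int(A) = {94, 95, 96, 97, 98} ∖ {96, 97} = {94, 95, 98}.


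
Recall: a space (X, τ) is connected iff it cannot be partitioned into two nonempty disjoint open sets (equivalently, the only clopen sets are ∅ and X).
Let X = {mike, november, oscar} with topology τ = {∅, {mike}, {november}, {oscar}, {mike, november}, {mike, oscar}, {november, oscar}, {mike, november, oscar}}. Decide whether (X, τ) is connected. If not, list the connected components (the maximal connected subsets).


(X, τ) is disconnected; components = [{mike}, {november}, {oscar}].

Find clopen sets (U ∈ τ with X ∖ U ∈ τ):
  U = ∅, X ∖ U = {mike, november, oscar} — both open, so U is clopen.
  U = {mike}, X ∖ U = {november, oscar} — both open, so U is clopen.
  U = {november}, X ∖ U = {mike, oscar} — both open, so U is clopen.
  U = {oscar}, X ∖ U = {mike, november} — both open, so U is clopen.
  U = {mike, november}, X ∖ U = {oscar} — both open, so U is clopen.
  U = {mike, oscar}, X ∖ U = {november} — both open, so U is clopen.
  U = {november, oscar}, X ∖ U = {mike} — both open, so U is clopen.
  U = {mike, november, oscar}, X ∖ U = ∅ — both open, so U is clopen.
Nontrivial clopen(s) exist: e.g. {mike, november}. So (X, τ) is disconnected.
Compute connected components by grouping points that agree on all clopens:
  component: {mike}
  component: {november}
  component: {oscar}


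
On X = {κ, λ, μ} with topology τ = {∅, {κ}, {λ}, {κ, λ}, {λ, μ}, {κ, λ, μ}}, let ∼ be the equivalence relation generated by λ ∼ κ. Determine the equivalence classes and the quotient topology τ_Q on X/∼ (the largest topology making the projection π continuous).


X/∼ = {[κ=λ], [μ]}; |τ_Q| = 3.

Equivalence classes: [κ=λ], [μ].
Quotient map π: X → X/∼ sends κ ↦ [κ=λ], λ ↦ [κ=λ], μ ↦ [μ].
For each subset V ⊆ X/∼, compute π^{-1}(V) ⊆ X and check whether π^{-1}(V) ∈ τ. V is open in τ_Q iff π^{-1}(V) ∈ τ.
  V = {}: π^{-1}(V) = ∅ ∈ τ ✓.
  V = {[κ=λ]}: π^{-1}(V) = {κ, λ} ∈ τ ✓.
  V = {[μ]}: π^{-1}(V) = {μ} ∉ τ ✗.
  V = {[κ=λ], [μ]}: π^{-1}(V) = {κ, λ, μ} ∈ τ ✓.
Open sets in the quotient: τ_Q = {{}, {[κ=λ]}, {[κ=λ], [μ]}} (3 elements).


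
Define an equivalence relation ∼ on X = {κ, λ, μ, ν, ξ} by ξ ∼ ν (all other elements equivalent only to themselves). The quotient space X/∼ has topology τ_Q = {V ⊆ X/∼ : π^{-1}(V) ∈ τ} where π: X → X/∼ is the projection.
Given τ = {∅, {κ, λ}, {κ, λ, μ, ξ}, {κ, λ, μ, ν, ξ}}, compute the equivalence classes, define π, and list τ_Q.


X/∼ = {[κ], [λ], [μ], [ν=ξ]}; |τ_Q| = 3.

Equivalence classes: [κ], [λ], [μ], [ν=ξ].
Quotient map π: X → X/∼ sends κ ↦ [κ], λ ↦ [λ], μ ↦ [μ], ν ↦ [ν=ξ], ξ ↦ [ν=ξ].
For each subset V ⊆ X/∼, compute π^{-1}(V) ⊆ X and check whether π^{-1}(V) ∈ τ. V is open in τ_Q iff π^{-1}(V) ∈ τ.
  V = {}: π^{-1}(V) = ∅ ∈ τ ✓.
  V = {[κ]}: π^{-1}(V) = {κ} ∉ τ ✗.
  V = {[λ]}: π^{-1}(V) = {λ} ∉ τ ✗.
  V = {[κ], [λ]}: π^{-1}(V) = {κ, λ} ∈ τ ✓.
  V = {[μ]}: π^{-1}(V) = {μ} ∉ τ ✗.
  V = {[κ], [μ]}: π^{-1}(V) = {κ, μ} ∉ τ ✗.
  V = {[λ], [μ]}: π^{-1}(V) = {λ, μ} ∉ τ ✗.
  V = {[κ], [λ], [μ]}: π^{-1}(V) = {κ, λ, μ} ∉ τ ✗.
  V = {[ν=ξ]}: π^{-1}(V) = {ν, ξ} ∉ τ ✗.
  V = {[κ], [ν=ξ]}: π^{-1}(V) = {κ, ν, ξ} ∉ τ ✗.
  V = {[λ], [ν=ξ]}: π^{-1}(V) = {λ, ν, ξ} ∉ τ ✗.
  V = {[κ], [λ], [ν=ξ]}: π^{-1}(V) = {κ, λ, ν, ξ} ∉ τ ✗.
  V = {[μ], [ν=ξ]}: π^{-1}(V) = {μ, ν, ξ} ∉ τ ✗.
  V = {[κ], [μ], [ν=ξ]}: π^{-1}(V) = {κ, μ, ν, ξ} ∉ τ ✗.
  V = {[λ], [μ], [ν=ξ]}: π^{-1}(V) = {λ, μ, ν, ξ} ∉ τ ✗.
  V = {[κ], [λ], [μ], [ν=ξ]}: π^{-1}(V) = {κ, λ, μ, ν, ξ} ∈ τ ✓.
Open sets in the quotient: τ_Q = {{}, {[κ], [λ]}, {[κ], [λ], [μ], [ν=ξ]}} (3 elements).


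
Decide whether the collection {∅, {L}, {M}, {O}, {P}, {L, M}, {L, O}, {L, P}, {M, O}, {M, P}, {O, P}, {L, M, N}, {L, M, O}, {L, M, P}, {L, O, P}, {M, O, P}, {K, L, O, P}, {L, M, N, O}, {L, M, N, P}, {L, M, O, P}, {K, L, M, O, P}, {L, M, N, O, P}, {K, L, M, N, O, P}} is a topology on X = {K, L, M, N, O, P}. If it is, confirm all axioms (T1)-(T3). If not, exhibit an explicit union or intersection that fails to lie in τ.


τ IS a topology on X.

Axiom (T1): ∅ ∈ τ? Yes; X ∈ τ? Yes.
Axiom (T2/T3): check pairwise unions and intersections of members of τ.
All pairwise intersections and unions checked — each lies in τ. Therefore τ satisfies (T1), (T2), (T3): it IS a topology on X.


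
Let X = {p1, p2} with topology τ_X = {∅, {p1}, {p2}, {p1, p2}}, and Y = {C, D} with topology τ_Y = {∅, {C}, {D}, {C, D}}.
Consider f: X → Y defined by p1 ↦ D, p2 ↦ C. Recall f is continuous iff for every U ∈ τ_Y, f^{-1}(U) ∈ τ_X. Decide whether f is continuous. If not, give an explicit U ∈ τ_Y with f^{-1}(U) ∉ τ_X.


f IS continuous.

Compute f^{-1}(U) for each U ∈ τ_Y:
  U = ∅: f^{-1}(U) = ∅ ∈ τ_X ✓.
  U = {C}: f^{-1}(U) = {p2} ∈ τ_X ✓.
  U = {D}: f^{-1}(U) = {p1} ∈ τ_X ✓.
  U = {C, D}: f^{-1}(U) = {p1, p2} ∈ τ_X ✓.
Every preimage lies in τ_X, so f IS continuous.


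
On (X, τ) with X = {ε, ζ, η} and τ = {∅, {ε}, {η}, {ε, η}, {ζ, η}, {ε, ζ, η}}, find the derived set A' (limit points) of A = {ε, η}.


A' = {ζ}

For each x ∈ X, list the open sets U ∈ τ with x ∈ U, then check whether U ∩ (A ∖ {x}) ≠ ∅ for every such U.
  x = ε: open {ε} ∋ x has {ε} ∩ (A ∖ {ε}) = ∅, so x is NOT a limit point.
  x = ζ: opens ∋ x are {ζ, η}, {ε, ζ, η}; each meets A ∖ {ζ}, so x IS a limit point.
  x = η: open {η} ∋ x has {η} ∩ (A ∖ {η}) = ∅, so x is NOT a limit point.
Collecting: A' = {ζ}.


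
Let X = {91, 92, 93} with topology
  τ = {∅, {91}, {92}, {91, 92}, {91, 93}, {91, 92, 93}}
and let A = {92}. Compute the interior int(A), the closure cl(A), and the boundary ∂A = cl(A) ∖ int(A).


int(A) = {92}, cl(A) = {92}, ∂A = ∅.

Closed sets in (X, τ) are complements of opens:
  closed(X, τ) = {∅, {92}, {93}, {91, 93}, {92, 93}, {91, 92, 93}}.
int(A) = ⋃ {U ∈ τ : U ⊆ A}. Opens contained in A: ∅, {92}.
Taking the union of these: int(A) = {92}.
cl(A) = ⋂ {C closed : A ⊆ C}. Closed sets containing A: {92}, {92, 93}, {91, 92, 93}.
Intersecting these: cl(A) = {92}.
∂A = cl(A) ∖ int(A) = {92} ∖ {92} = ∅.


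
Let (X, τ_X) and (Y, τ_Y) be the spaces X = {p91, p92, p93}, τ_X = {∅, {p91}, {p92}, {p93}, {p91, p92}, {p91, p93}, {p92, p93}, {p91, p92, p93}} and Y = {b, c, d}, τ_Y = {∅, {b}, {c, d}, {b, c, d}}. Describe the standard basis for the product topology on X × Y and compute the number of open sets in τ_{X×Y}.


Basis B = {∅ × ∅, {p91} × {b}, {p92} × {b}, {p93} × {b}, {p91, p92} × {b}, {p91, p93} × {b}, {p91} × {c, d}, {p92, p93} × {b}, {p92} × {c, d}, {p93} × {c, d}, {p91} × {b, c, d}, {p91, p92, p93} × {b}, {p92} × {b, c, d}, {p93} × {b, c, d}, {p91, p92} × {c, d}, {p91, p93} × {c, d}, {p92, p93} × {c, d}, {p91, p92} × {b, c, d}, {p91, p93} × {b, c, d}, {p91, p92, p93} × {c, d}, {p92, p93} × {b, c, d}, {p91, p92, p93} × {b, c, d}}; |τ_{X×Y}| = 64.

Enumerate products U × V with U ∈ τ_X, V ∈ τ_Y (deduplicated):
  ∅ × ∅ = {} (∅)
  {p91} × {b} = {(p91,b)}
  {p92} × {b} = {(p92,b)}
  {p93} × {b} = {(p93,b)}
  {p91, p92} × {b} = {(p91,b), (p92,b)}
  {p91, p93} × {b} = {(p91,b), (p93,b)}
  {p91} × {c, d} = {(p91,c), (p91,d)}
  {p92, p93} × {b} = {(p92,b), (p93,b)}
  {p92} × {c, d} = {(p92,c), (p92,d)}
  {p93} × {c, d} = {(p93,c), (p93,d)}
  {p91} × {b, c, d} = {(p91,b), (p91,c), (p91,d)}
  {p91, p92, p93} × {b} = {(p91,b), (p92,b), (p93,b)}
  {p92} × {b, c, d} = {(p92,b), (p92,c), (p92,d)}
  {p93} × {b, c, d} = {(p93,b), (p93,c), (p93,d)}
  {p91, p92} × {c, d} = {(p91,c), (p91,d), (p92,c), (p92,d)}
  {p91, p93} × {c, d} = {(p91,c), (p91,d), (p93,c), (p93,d)}
  {p92, p93} × {c, d} = {(p92,c), (p92,d), (p93,c), (p93,d)}
  {p91, p92} × {b, c, d} = {(p91,b), (p91,c), (p91,d), (p92,b), (p92,c), (p92,d)}
  {p91, p93} × {b, c, d} = {(p91,b), (p91,c), (p91,d), (p93,b), (p93,c), (p93,d)}
  {p91, p92, p93} × {c, d} = {(p91,c), (p91,d), (p92,c), (p92,d), (p93,c), (p93,d)}
  {p92, p93} × {b, c, d} = {(p92,b), (p92,c), (p92,d), (p93,b), (p93,c), (p93,d)}
  {p91, p92, p93} × {b, c, d} = {(p91,b), (p91,c), (p91,d), (p92,b), (p92,c), (p92,d), (p93,b), (p93,c), (p93,d)}
These 22 distinct sets form the basis B.
Close under arbitrary unions to get τ_{X×Y}; counting gives |τ_{X×Y}| = 64.


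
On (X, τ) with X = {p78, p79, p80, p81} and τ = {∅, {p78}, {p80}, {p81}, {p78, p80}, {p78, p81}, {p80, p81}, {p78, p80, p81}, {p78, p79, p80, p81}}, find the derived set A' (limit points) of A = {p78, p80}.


A' = {p79}

For each x ∈ X, list the open sets U ∈ τ with x ∈ U, then check whether U ∩ (A ∖ {x}) ≠ ∅ for every such U.
  x = p78: open {p78} ∋ x has {p78} ∩ (A ∖ {p78}) = ∅, so x is NOT a limit point.
  x = p79: opens ∋ x are {p78, p79, p80, p81}; each meets A ∖ {p79}, so x IS a limit point.
  x = p80: open {p80} ∋ x has {p80} ∩ (A ∖ {p80}) = ∅, so x is NOT a limit point.
  x = p81: open {p81} ∋ x has {p81} ∩ (A ∖ {p81}) = ∅, so x is NOT a limit point.
Collecting: A' = {p79}.


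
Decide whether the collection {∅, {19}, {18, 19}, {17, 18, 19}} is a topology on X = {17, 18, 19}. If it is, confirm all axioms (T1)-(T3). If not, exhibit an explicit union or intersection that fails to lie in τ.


τ IS a topology on X.

Axiom (T1): ∅ ∈ τ? Yes; X ∈ τ? Yes.
Axiom (T2/T3): check pairwise unions and intersections of members of τ.
All pairwise intersections and unions checked — each lies in τ. Therefore τ satisfies (T1), (T2), (T3): it IS a topology on X.


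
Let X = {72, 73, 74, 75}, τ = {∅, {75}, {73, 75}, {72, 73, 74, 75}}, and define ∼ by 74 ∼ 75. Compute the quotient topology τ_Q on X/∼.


X/∼ = {[72], [73], [74=75]}; |τ_Q| = 2.

Equivalence classes: [72], [73], [74=75].
Quotient map π: X → X/∼ sends 72 ↦ [72], 73 ↦ [73], 74 ↦ [74=75], 75 ↦ [74=75].
For each subset V ⊆ X/∼, compute π^{-1}(V) ⊆ X and check whether π^{-1}(V) ∈ τ. V is open in τ_Q iff π^{-1}(V) ∈ τ.
  V = {}: π^{-1}(V) = ∅ ∈ τ ✓.
  V = {[72]}: π^{-1}(V) = {72} ∉ τ ✗.
  V = {[73]}: π^{-1}(V) = {73} ∉ τ ✗.
  V = {[72], [73]}: π^{-1}(V) = {72, 73} ∉ τ ✗.
  V = {[74=75]}: π^{-1}(V) = {74, 75} ∉ τ ✗.
  V = {[72], [74=75]}: π^{-1}(V) = {72, 74, 75} ∉ τ ✗.
  V = {[73], [74=75]}: π^{-1}(V) = {73, 74, 75} ∉ τ ✗.
  V = {[72], [73], [74=75]}: π^{-1}(V) = {72, 73, 74, 75} ∈ τ ✓.
Open sets in the quotient: τ_Q = {{}, {[72], [73], [74=75]}} (2 elements).


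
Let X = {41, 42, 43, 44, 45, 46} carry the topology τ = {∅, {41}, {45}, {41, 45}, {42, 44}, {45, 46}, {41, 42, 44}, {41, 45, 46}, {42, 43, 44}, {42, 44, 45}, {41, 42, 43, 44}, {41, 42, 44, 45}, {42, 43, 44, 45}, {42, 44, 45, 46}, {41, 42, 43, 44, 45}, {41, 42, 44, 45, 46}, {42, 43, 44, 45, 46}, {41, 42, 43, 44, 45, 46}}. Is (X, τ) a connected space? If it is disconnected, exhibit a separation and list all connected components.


(X, τ) is disconnected; components = [{41}, {45, 46}, {42, 43, 44}].

Find clopen sets (U ∈ τ with X ∖ U ∈ τ):
  U = ∅, X ∖ U = {41, 42, 43, 44, 45, 46} — both open, so U is clopen.
  U = {41}, X ∖ U = {42, 43, 44, 45, 46} — both open, so U is clopen.
  U = {45, 46}, X ∖ U = {41, 42, 43, 44} — both open, so U is clopen.
  U = {41, 45, 46}, X ∖ U = {42, 43, 44} — both open, so U is clopen.
  U = {42, 43, 44}, X ∖ U = {41, 45, 46} — both open, so U is clopen.
  U = {41, 42, 43, 44}, X ∖ U = {45, 46} — both open, so U is clopen.
  U = {42, 43, 44, 45, 46}, X ∖ U = {41} — both open, so U is clopen.
  U = {41, 42, 43, 44, 45, 46}, X ∖ U = ∅ — both open, so U is clopen.
Nontrivial clopen(s) exist: e.g. {41, 42, 43, 44}. So (X, τ) is disconnected.
Compute connected components by grouping points that agree on all clopens:
  component: {41}
  component: {45, 46}
  component: {42, 43, 44}


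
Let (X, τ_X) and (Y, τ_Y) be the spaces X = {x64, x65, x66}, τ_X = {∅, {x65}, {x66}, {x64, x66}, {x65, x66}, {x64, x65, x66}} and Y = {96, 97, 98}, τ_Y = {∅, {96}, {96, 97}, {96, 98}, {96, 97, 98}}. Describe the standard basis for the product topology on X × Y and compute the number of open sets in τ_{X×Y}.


Basis B = {∅ × ∅, {x65} × {96}, {x66} × {96}, {x64, x66} × {96}, {x65} × {96, 97}, {x65} × {96, 98}, {x65, x66} × {96}, {x66} × {96, 97}, {x66} × {96, 98}, {x64, x65, x66} × {96}, {x65} × {96, 97, 98}, {x66} × {96, 97, 98}, {x64, x66} × {96, 97}, {x64, x66} × {96, 98}, {x65, x66} × {96, 97}, {x65, x66} × {96, 98}, {x64, x66} × {96, 97, 98}, {x64, x65, x66} × {96, 97}, {x64, x65, x66} × {96, 98}, {x65, x66} × {96, 97, 98}, {x64, x65, x66} × {96, 97, 98}}; |τ_{X×Y}| = 70.

Enumerate products U × V with U ∈ τ_X, V ∈ τ_Y (deduplicated):
  ∅ × ∅ = {} (∅)
  {x65} × {96} = {(x65,96)}
  {x66} × {96} = {(x66,96)}
  {x64, x66} × {96} = {(x64,96), (x66,96)}
  {x65} × {96, 97} = {(x65,96), (x65,97)}
  {x65} × {96, 98} = {(x65,96), (x65,98)}
  {x65, x66} × {96} = {(x65,96), (x66,96)}
  {x66} × {96, 97} = {(x66,96), (x66,97)}
  {x66} × {96, 98} = {(x66,96), (x66,98)}
  {x64, x65, x66} × {96} = {(x64,96), (x65,96), (x66,96)}
  {x65} × {96, 97, 98} = {(x65,96), (x65,97), (x65,98)}
  {x66} × {96, 97, 98} = {(x66,96), (x66,97), (x66,98)}
  {x64, x66} × {96, 97} = {(x64,96), (x64,97), (x66,96), (x66,97)}
  {x64, x66} × {96, 98} = {(x64,96), (x64,98), (x66,96), (x66,98)}
  {x65, x66} × {96, 97} = {(x65,96), (x65,97), (x66,96), (x66,97)}
  {x65, x66} × {96, 98} = {(x65,96), (x65,98), (x66,96), (x66,98)}
  {x64, x66} × {96, 97, 98} = {(x64,96), (x64,97), (x64,98), (x66,96), (x66,97), (x66,98)}
  {x64, x65, x66} × {96, 97} = {(x64,96), (x64,97), (x65,96), (x65,97), (x66,96), (x66,97)}
  {x64, x65, x66} × {96, 98} = {(x64,96), (x64,98), (x65,96), (x65,98), (x66,96), (x66,98)}
  {x65, x66} × {96, 97, 98} = {(x65,96), (x65,97), (x65,98), (x66,96), (x66,97), (x66,98)}
  {x64, x65, x66} × {96, 97, 98} = {(x64,96), (x64,97), (x64,98), (x65,96), (x65,97), (x65,98), (x66,96), (x66,97), (x66,98)}
These 21 distinct sets form the basis B.
Close under arbitrary unions to get τ_{X×Y}; counting gives |τ_{X×Y}| = 70.


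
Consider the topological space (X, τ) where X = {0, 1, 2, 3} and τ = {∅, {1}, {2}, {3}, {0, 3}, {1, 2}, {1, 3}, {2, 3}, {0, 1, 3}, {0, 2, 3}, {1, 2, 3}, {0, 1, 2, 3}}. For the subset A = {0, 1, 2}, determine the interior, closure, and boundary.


int(A) = {1, 2}, cl(A) = {0, 1, 2}, ∂A = {0}.

Closed sets in (X, τ) are complements of opens:
  closed(X, τ) = {∅, {0}, {1}, {2}, {0, 1}, {0, 2}, {0, 3}, {1, 2}, {0, 1, 2}, {0, 1, 3}, {0, 2, 3}, {0, 1, 2, 3}}.
int(A) = ⋃ {U ∈ τ : U ⊆ A}. Opens contained in A: ∅, {1}, {2}, {1, 2}.
Taking the union of these: int(A) = {1, 2}.
cl(A) = ⋂ {C closed : A ⊆ C}. Closed sets containing A: {0, 1, 2}, {0, 1, 2, 3}.
Intersecting these: cl(A) = {0, 1, 2}.
∂A = cl(A) ∖ int(A) = {0, 1, 2} ∖ {1, 2} = {0}.


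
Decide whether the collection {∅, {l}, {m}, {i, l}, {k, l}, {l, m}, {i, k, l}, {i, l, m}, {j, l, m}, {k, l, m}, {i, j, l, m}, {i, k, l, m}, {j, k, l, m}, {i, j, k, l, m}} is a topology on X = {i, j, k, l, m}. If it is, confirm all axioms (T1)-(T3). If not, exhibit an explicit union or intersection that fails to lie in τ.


τ IS a topology on X.

Axiom (T1): ∅ ∈ τ? Yes; X ∈ τ? Yes.
Axiom (T2/T3): check pairwise unions and intersections of members of τ.
All pairwise intersections and unions checked — each lies in τ. Therefore τ satisfies (T1), (T2), (T3): it IS a topology on X.


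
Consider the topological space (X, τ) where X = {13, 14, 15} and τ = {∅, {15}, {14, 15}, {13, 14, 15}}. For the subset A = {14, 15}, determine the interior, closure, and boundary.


int(A) = {14, 15}, cl(A) = {13, 14, 15}, ∂A = {13}.

Closed sets in (X, τ) are complements of opens:
  closed(X, τ) = {∅, {13}, {13, 14}, {13, 14, 15}}.
int(A) = ⋃ {U ∈ τ : U ⊆ A}. Opens contained in A: ∅, {15}, {14, 15}.
Taking the union of these: int(A) = {14, 15}.
cl(A) = ⋂ {C closed : A ⊆ C}. Closed sets containing A: {13, 14, 15}.
Intersecting these: cl(A) = {13, 14, 15}.
∂A = cl(A) ∖ int(A) = {13, 14, 15} ∖ {14, 15} = {13}.


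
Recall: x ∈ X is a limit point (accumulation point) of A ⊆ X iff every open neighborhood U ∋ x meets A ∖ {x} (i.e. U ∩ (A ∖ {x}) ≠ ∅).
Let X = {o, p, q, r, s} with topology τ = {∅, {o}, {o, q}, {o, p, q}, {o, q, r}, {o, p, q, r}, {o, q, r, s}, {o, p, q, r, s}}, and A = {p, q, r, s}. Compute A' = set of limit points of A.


A' = {p, r, s}

For each x ∈ X, list the open sets U ∈ τ with x ∈ U, then check whether U ∩ (A ∖ {x}) ≠ ∅ for every such U.
  x = o: open {o} ∋ x has {o} ∩ (A ∖ {o}) = ∅, so x is NOT a limit point.
  x = p: opens ∋ x are {o, p, q}, {o, p, q, r}, {o, p, q, r, s}; each meets A ∖ {p}, so x IS a limit point.
  x = q: open {o, q} ∋ x has {o, q} ∩ (A ∖ {q}) = ∅, so x is NOT a limit point.
  x = r: opens ∋ x are {o, q, r}, {o, p, q, r}, {o, q, r, s}, {o, p, q, r, s}; each meets A ∖ {r}, so x IS a limit point.
  x = s: opens ∋ x are {o, q, r, s}, {o, p, q, r, s}; each meets A ∖ {s}, so x IS a limit point.
Collecting: A' = {p, r, s}.


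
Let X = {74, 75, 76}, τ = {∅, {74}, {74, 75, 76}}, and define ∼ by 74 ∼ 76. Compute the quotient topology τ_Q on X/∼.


X/∼ = {[74=76], [75]}; |τ_Q| = 2.

Equivalence classes: [74=76], [75].
Quotient map π: X → X/∼ sends 74 ↦ [74=76], 75 ↦ [75], 76 ↦ [74=76].
For each subset V ⊆ X/∼, compute π^{-1}(V) ⊆ X and check whether π^{-1}(V) ∈ τ. V is open in τ_Q iff π^{-1}(V) ∈ τ.
  V = {}: π^{-1}(V) = ∅ ∈ τ ✓.
  V = {[74=76]}: π^{-1}(V) = {74, 76} ∉ τ ✗.
  V = {[75]}: π^{-1}(V) = {75} ∉ τ ✗.
  V = {[74=76], [75]}: π^{-1}(V) = {74, 75, 76} ∈ τ ✓.
Open sets in the quotient: τ_Q = {{}, {[74=76], [75]}} (2 elements).


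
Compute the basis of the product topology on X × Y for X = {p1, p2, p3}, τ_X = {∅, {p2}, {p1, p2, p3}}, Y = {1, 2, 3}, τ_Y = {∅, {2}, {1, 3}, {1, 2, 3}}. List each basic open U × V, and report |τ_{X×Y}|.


Basis B = {∅ × ∅, {p2} × {2}, {p2} × {1, 3}, {p1, p2, p3} × {2}, {p2} × {1, 2, 3}, {p1, p2, p3} × {1, 3}, {p1, p2, p3} × {1, 2, 3}}; |τ_{X×Y}| = 9.

Enumerate products U × V with U ∈ τ_X, V ∈ τ_Y (deduplicated):
  ∅ × ∅ = {} (∅)
  {p2} × {2} = {(p2,2)}
  {p2} × {1, 3} = {(p2,1), (p2,3)}
  {p1, p2, p3} × {2} = {(p1,2), (p2,2), (p3,2)}
  {p2} × {1, 2, 3} = {(p2,1), (p2,2), (p2,3)}
  {p1, p2, p3} × {1, 3} = {(p1,1), (p1,3), (p2,1), (p2,3), (p3,1), (p3,3)}
  {p1, p2, p3} × {1, 2, 3} = {(p1,1), (p1,2), (p1,3), (p2,1), (p2,2), (p2,3), (p3,1), (p3,2), (p3,3)}
These 7 distinct sets form the basis B.
Close under arbitrary unions to get τ_{X×Y}; counting gives |τ_{X×Y}| = 9.


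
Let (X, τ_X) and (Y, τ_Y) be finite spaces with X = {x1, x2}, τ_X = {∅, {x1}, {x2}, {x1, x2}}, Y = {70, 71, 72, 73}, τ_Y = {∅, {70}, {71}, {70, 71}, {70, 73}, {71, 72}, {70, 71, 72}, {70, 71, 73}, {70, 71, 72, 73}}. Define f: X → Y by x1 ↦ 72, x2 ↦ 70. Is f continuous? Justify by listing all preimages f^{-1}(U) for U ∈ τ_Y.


f IS continuous.

Compute f^{-1}(U) for each U ∈ τ_Y:
  U = ∅: f^{-1}(U) = ∅ ∈ τ_X ✓.
  U = {70}: f^{-1}(U) = {x2} ∈ τ_X ✓.
  U = {71}: f^{-1}(U) = ∅ ∈ τ_X ✓.
  U = {70, 71}: f^{-1}(U) = {x2} ∈ τ_X ✓.
  U = {70, 73}: f^{-1}(U) = {x2} ∈ τ_X ✓.
  U = {71, 72}: f^{-1}(U) = {x1} ∈ τ_X ✓.
  U = {70, 71, 72}: f^{-1}(U) = {x1, x2} ∈ τ_X ✓.
  U = {70, 71, 73}: f^{-1}(U) = {x2} ∈ τ_X ✓.
  U = {70, 71, 72, 73}: f^{-1}(U) = {x1, x2} ∈ τ_X ✓.
Every preimage lies in τ_X, so f IS continuous.


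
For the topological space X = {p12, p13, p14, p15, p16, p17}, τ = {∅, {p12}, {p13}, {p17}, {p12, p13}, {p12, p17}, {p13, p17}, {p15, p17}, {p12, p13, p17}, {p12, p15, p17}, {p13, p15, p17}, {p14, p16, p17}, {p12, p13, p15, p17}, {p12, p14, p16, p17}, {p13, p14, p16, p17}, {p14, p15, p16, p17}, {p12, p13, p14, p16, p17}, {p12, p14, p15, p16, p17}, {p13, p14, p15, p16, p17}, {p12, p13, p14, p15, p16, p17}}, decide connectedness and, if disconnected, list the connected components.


(X, τ) is disconnected; components = [{p12}, {p13}, {p14, p15, p16, p17}].

Find clopen sets (U ∈ τ with X ∖ U ∈ τ):
  U = ∅, X ∖ U = {p12, p13, p14, p15, p16, p17} — both open, so U is clopen.
  U = {p12}, X ∖ U = {p13, p14, p15, p16, p17} — both open, so U is clopen.
  U = {p13}, X ∖ U = {p12, p14, p15, p16, p17} — both open, so U is clopen.
  U = {p12, p13}, X ∖ U = {p14, p15, p16, p17} — both open, so U is clopen.
  U = {p14, p15, p16, p17}, X ∖ U = {p12, p13} — both open, so U is clopen.
  U = {p12, p14, p15, p16, p17}, X ∖ U = {p13} — both open, so U is clopen.
  U = {p13, p14, p15, p16, p17}, X ∖ U = {p12} — both open, so U is clopen.
  U = {p12, p13, p14, p15, p16, p17}, X ∖ U = ∅ — both open, so U is clopen.
Nontrivial clopen(s) exist: e.g. {p14, p15, p16, p17}. So (X, τ) is disconnected.
Compute connected components by grouping points that agree on all clopens:
  component: {p12}
  component: {p13}
  component: {p14, p15, p16, p17}


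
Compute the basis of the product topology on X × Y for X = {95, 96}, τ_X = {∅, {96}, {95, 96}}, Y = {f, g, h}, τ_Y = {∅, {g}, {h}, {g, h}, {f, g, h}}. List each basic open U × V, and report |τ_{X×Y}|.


Basis B = {∅ × ∅, {96} × {g}, {96} × {h}, {95, 96} × {g}, {95, 96} × {h}, {96} × {g, h}, {96} × {f, g, h}, {95, 96} × {g, h}, {95, 96} × {f, g, h}}; |τ_{X×Y}| = 14.

Enumerate products U × V with U ∈ τ_X, V ∈ τ_Y (deduplicated):
  ∅ × ∅ = {} (∅)
  {96} × {g} = {(96,g)}
  {96} × {h} = {(96,h)}
  {95, 96} × {g} = {(95,g), (96,g)}
  {95, 96} × {h} = {(95,h), (96,h)}
  {96} × {g, h} = {(96,g), (96,h)}
  {96} × {f, g, h} = {(96,f), (96,g), (96,h)}
  {95, 96} × {g, h} = {(95,g), (95,h), (96,g), (96,h)}
  {95, 96} × {f, g, h} = {(95,f), (95,g), (95,h), (96,f), (96,g), (96,h)}
These 9 distinct sets form the basis B.
Close under arbitrary unions to get τ_{X×Y}; counting gives |τ_{X×Y}| = 14.


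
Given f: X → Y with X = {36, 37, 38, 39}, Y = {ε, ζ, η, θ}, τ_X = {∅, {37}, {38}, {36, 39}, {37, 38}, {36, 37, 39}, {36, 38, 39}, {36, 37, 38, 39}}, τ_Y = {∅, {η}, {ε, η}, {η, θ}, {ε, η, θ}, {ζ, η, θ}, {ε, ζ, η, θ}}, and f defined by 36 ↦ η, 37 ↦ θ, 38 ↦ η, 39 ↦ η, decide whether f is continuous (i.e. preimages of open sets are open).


f IS continuous.

Compute f^{-1}(U) for each U ∈ τ_Y:
  U = ∅: f^{-1}(U) = ∅ ∈ τ_X ✓.
  U = {η}: f^{-1}(U) = {36, 38, 39} ∈ τ_X ✓.
  U = {ε, η}: f^{-1}(U) = {36, 38, 39} ∈ τ_X ✓.
  U = {η, θ}: f^{-1}(U) = {36, 37, 38, 39} ∈ τ_X ✓.
  U = {ε, η, θ}: f^{-1}(U) = {36, 37, 38, 39} ∈ τ_X ✓.
  U = {ζ, η, θ}: f^{-1}(U) = {36, 37, 38, 39} ∈ τ_X ✓.
  U = {ε, ζ, η, θ}: f^{-1}(U) = {36, 37, 38, 39} ∈ τ_X ✓.
Every preimage lies in τ_X, so f IS continuous.


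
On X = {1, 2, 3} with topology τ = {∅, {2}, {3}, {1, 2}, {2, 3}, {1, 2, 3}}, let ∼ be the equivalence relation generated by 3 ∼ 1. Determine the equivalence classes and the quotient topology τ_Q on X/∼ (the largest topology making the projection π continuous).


X/∼ = {[1=3], [2]}; |τ_Q| = 3.

Equivalence classes: [1=3], [2].
Quotient map π: X → X/∼ sends 1 ↦ [1=3], 2 ↦ [2], 3 ↦ [1=3].
For each subset V ⊆ X/∼, compute π^{-1}(V) ⊆ X and check whether π^{-1}(V) ∈ τ. V is open in τ_Q iff π^{-1}(V) ∈ τ.
  V = {}: π^{-1}(V) = ∅ ∈ τ ✓.
  V = {[1=3]}: π^{-1}(V) = {1, 3} ∉ τ ✗.
  V = {[2]}: π^{-1}(V) = {2} ∈ τ ✓.
  V = {[1=3], [2]}: π^{-1}(V) = {1, 2, 3} ∈ τ ✓.
Open sets in the quotient: τ_Q = {{}, {[2]}, {[1=3], [2]}} (3 elements).


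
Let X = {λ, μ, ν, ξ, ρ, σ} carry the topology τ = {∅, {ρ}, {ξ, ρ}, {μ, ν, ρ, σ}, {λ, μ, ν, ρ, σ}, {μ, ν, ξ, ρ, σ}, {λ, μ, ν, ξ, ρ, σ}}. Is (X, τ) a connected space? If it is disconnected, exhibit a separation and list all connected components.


(X, τ) is connected.

Find clopen sets (U ∈ τ with X ∖ U ∈ τ):
  U = ∅, X ∖ U = {λ, μ, ν, ξ, ρ, σ} — both open, so U is clopen.
  U = {λ, μ, ν, ξ, ρ, σ}, X ∖ U = ∅ — both open, so U is clopen.
Only trivial clopens (∅ and X) exist, so (X, τ) is connected.
Compute connected components by grouping points that agree on all clopens:
  component: {λ, μ, ν, ξ, ρ, σ}


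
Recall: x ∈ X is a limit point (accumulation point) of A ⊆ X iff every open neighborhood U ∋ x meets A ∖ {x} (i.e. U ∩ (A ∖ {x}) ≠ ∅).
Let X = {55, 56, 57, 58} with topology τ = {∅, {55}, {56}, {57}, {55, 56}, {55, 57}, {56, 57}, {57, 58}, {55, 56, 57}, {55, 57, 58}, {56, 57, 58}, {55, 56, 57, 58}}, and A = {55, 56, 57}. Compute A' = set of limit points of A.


A' = {58}

For each x ∈ X, list the open sets U ∈ τ with x ∈ U, then check whether U ∩ (A ∖ {x}) ≠ ∅ for every such U.
  x = 55: open {55} ∋ x has {55} ∩ (A ∖ {55}) = ∅, so x is NOT a limit point.
  x = 56: open {56} ∋ x has {56} ∩ (A ∖ {56}) = ∅, so x is NOT a limit point.
  x = 57: open {57} ∋ x has {57} ∩ (A ∖ {57}) = ∅, so x is NOT a limit point.
  x = 58: opens ∋ x are {57, 58}, {55, 57, 58}, {56, 57, 58}, {55, 56, 57, 58}; each meets A ∖ {58}, so x IS a limit point.
Collecting: A' = {58}.


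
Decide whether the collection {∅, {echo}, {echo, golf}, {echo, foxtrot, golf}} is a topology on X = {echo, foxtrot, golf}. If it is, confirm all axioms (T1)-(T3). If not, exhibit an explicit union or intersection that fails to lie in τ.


τ IS a topology on X.

Axiom (T1): ∅ ∈ τ? Yes; X ∈ τ? Yes.
Axiom (T2/T3): check pairwise unions and intersections of members of τ.
All pairwise intersections and unions checked — each lies in τ. Therefore τ satisfies (T1), (T2), (T3): it IS a topology on X.


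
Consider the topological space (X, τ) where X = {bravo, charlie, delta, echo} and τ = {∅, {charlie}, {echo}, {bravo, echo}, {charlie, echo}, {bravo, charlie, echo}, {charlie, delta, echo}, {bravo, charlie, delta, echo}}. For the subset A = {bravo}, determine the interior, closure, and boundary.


int(A) = ∅, cl(A) = {bravo}, ∂A = {bravo}.

Closed sets in (X, τ) are complements of opens:
  closed(X, τ) = {∅, {bravo}, {delta}, {bravo, delta}, {charlie, delta}, {bravo, charlie, delta}, {bravo, delta, echo}, {bravo, charlie, delta, echo}}.
int(A) = ⋃ {U ∈ τ : U ⊆ A}. Opens contained in A: ∅.
Taking the union of these: int(A) = ∅.
cl(A) = ⋂ {C closed : A ⊆ C}. Closed sets containing A: {bravo}, {bravo, delta}, {bravo, charlie, delta}, {bravo, delta, echo}, {bravo, charlie, delta, echo}.
Intersecting these: cl(A) = {bravo}.
∂A = cl(A) ∖ int(A) = {bravo} ∖ ∅ = {bravo}.


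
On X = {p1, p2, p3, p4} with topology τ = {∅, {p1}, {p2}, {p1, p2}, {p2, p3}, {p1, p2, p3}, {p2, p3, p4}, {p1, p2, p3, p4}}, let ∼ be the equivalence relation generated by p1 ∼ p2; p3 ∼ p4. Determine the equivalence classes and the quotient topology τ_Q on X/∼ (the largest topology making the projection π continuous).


X/∼ = {[p1=p2], [p3=p4]}; |τ_Q| = 3.

Equivalence classes: [p1=p2], [p3=p4].
Quotient map π: X → X/∼ sends p1 ↦ [p1=p2], p2 ↦ [p1=p2], p3 ↦ [p3=p4], p4 ↦ [p3=p4].
For each subset V ⊆ X/∼, compute π^{-1}(V) ⊆ X and check whether π^{-1}(V) ∈ τ. V is open in τ_Q iff π^{-1}(V) ∈ τ.
  V = {}: π^{-1}(V) = ∅ ∈ τ ✓.
  V = {[p1=p2]}: π^{-1}(V) = {p1, p2} ∈ τ ✓.
  V = {[p3=p4]}: π^{-1}(V) = {p3, p4} ∉ τ ✗.
  V = {[p1=p2], [p3=p4]}: π^{-1}(V) = {p1, p2, p3, p4} ∈ τ ✓.
Open sets in the quotient: τ_Q = {{}, {[p1=p2]}, {[p1=p2], [p3=p4]}} (3 elements).


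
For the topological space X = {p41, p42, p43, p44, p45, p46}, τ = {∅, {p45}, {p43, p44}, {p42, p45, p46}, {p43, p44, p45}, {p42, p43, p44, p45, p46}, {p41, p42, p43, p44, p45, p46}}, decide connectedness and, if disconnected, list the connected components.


(X, τ) is connected.

Find clopen sets (U ∈ τ with X ∖ U ∈ τ):
  U = ∅, X ∖ U = {p41, p42, p43, p44, p45, p46} — both open, so U is clopen.
  U = {p41, p42, p43, p44, p45, p46}, X ∖ U = ∅ — both open, so U is clopen.
Only trivial clopens (∅ and X) exist, so (X, τ) is connected.
Compute connected components by grouping points that agree on all clopens:
  component: {p41, p42, p43, p44, p45, p46}


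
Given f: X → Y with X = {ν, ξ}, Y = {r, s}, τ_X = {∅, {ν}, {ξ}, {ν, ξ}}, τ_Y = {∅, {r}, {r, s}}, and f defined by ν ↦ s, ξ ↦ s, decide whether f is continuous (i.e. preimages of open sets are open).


f IS continuous.

Compute f^{-1}(U) for each U ∈ τ_Y:
  U = ∅: f^{-1}(U) = ∅ ∈ τ_X ✓.
  U = {r}: f^{-1}(U) = ∅ ∈ τ_X ✓.
  U = {r, s}: f^{-1}(U) = {ν, ξ} ∈ τ_X ✓.
Every preimage lies in τ_X, so f IS continuous.


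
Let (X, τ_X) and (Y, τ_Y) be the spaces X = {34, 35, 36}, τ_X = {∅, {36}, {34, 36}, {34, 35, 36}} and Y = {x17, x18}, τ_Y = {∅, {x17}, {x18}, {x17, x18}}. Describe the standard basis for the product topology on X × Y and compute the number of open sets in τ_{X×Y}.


Basis B = {∅ × ∅, {36} × {x17}, {36} × {x18}, {34, 36} × {x17}, {34, 36} × {x18}, {36} × {x17, x18}, {34, 35, 36} × {x17}, {34, 35, 36} × {x18}, {34, 36} × {x17, x18}, {34, 35, 36} × {x17, x18}}; |τ_{X×Y}| = 16.

Enumerate products U × V with U ∈ τ_X, V ∈ τ_Y (deduplicated):
  ∅ × ∅ = {} (∅)
  {36} × {x17} = {(36,x17)}
  {36} × {x18} = {(36,x18)}
  {34, 36} × {x17} = {(34,x17), (36,x17)}
  {34, 36} × {x18} = {(34,x18), (36,x18)}
  {36} × {x17, x18} = {(36,x17), (36,x18)}
  {34, 35, 36} × {x17} = {(34,x17), (35,x17), (36,x17)}
  {34, 35, 36} × {x18} = {(34,x18), (35,x18), (36,x18)}
  {34, 36} × {x17, x18} = {(34,x17), (34,x18), (36,x17), (36,x18)}
  {34, 35, 36} × {x17, x18} = {(34,x17), (34,x18), (35,x17), (35,x18), (36,x17), (36,x18)}
These 10 distinct sets form the basis B.
Close under arbitrary unions to get τ_{X×Y}; counting gives |τ_{X×Y}| = 16.


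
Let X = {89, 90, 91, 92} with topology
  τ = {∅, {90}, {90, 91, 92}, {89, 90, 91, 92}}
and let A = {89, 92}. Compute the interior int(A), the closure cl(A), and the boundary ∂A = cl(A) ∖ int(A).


int(A) = ∅, cl(A) = {89, 91, 92}, ∂A = {89, 91, 92}.

Closed sets in (X, τ) are complements of opens:
  closed(X, τ) = {∅, {89}, {89, 91, 92}, {89, 90, 91, 92}}.
int(A) = ⋃ {U ∈ τ : U ⊆ A}. Opens contained in A: ∅.
Taking the union of these: int(A) = ∅.
cl(A) = ⋂ {C closed : A ⊆ C}. Closed sets containing A: {89, 91, 92}, {89, 90, 91, 92}.
Intersecting these: cl(A) = {89, 91, 92}.
∂A = cl(A) ∖ int(A) = {89, 91, 92} ∖ ∅ = {89, 91, 92}.


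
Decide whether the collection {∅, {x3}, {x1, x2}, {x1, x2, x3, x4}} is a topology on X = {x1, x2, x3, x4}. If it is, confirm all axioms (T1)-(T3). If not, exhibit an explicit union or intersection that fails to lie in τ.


τ is NOT a topology on X.

Axiom (T1): ∅ ∈ τ? Yes; X ∈ τ? Yes.
Axiom (T2/T3): check pairwise unions and intersections of members of τ.
Counterexample for (T2): {x3} ∪ {x1, x2} = {x1, x2, x3} ∉ τ. Therefore τ is NOT a topology.


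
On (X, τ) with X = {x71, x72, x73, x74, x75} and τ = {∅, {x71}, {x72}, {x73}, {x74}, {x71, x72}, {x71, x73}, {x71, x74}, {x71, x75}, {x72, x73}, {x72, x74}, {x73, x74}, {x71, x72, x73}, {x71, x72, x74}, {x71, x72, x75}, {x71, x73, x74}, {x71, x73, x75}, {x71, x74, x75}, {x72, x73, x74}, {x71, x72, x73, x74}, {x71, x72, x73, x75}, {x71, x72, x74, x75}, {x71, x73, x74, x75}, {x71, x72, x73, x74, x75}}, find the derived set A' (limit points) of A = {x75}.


A' = ∅

For each x ∈ X, list the open sets U ∈ τ with x ∈ U, then check whether U ∩ (A ∖ {x}) ≠ ∅ for every such U.
  x = x71: open {x71} ∋ x has {x71} ∩ (A ∖ {x71}) = ∅, so x is NOT a limit point.
  x = x72: open {x72} ∋ x has {x72} ∩ (A ∖ {x72}) = ∅, so x is NOT a limit point.
  x = x73: open {x73} ∋ x has {x73} ∩ (A ∖ {x73}) = ∅, so x is NOT a limit point.
  x = x74: open {x74} ∋ x has {x74} ∩ (A ∖ {x74}) = ∅, so x is NOT a limit point.
  x = x75: open {x71, x75} ∋ x has {x71, x75} ∩ (A ∖ {x75}) = ∅, so x is NOT a limit point.
Collecting: A' = ∅.


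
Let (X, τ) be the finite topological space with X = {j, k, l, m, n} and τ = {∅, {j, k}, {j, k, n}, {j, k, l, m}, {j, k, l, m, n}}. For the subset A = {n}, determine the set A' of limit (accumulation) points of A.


A' = ∅

For each x ∈ X, list the open sets U ∈ τ with x ∈ U, then check whether U ∩ (A ∖ {x}) ≠ ∅ for every such U.
  x = j: open {j, k} ∋ x has {j, k} ∩ (A ∖ {j}) = ∅, so x is NOT a limit point.
  x = k: open {j, k} ∋ x has {j, k} ∩ (A ∖ {k}) = ∅, so x is NOT a limit point.
  x = l: open {j, k, l, m} ∋ x has {j, k, l, m} ∩ (A ∖ {l}) = ∅, so x is NOT a limit point.
  x = m: open {j, k, l, m} ∋ x has {j, k, l, m} ∩ (A ∖ {m}) = ∅, so x is NOT a limit point.
  x = n: open {j, k, n} ∋ x has {j, k, n} ∩ (A ∖ {n}) = ∅, so x is NOT a limit point.
Collecting: A' = ∅.


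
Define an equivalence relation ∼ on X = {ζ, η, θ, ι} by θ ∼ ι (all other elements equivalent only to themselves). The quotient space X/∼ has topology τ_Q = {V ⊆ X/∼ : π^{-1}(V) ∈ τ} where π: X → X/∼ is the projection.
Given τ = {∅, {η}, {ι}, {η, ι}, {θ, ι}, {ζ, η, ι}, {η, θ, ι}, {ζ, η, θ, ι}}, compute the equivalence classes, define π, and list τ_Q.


X/∼ = {[ζ], [η], [θ=ι]}; |τ_Q| = 5.

Equivalence classes: [ζ], [η], [θ=ι].
Quotient map π: X → X/∼ sends ζ ↦ [ζ], η ↦ [η], θ ↦ [θ=ι], ι ↦ [θ=ι].
For each subset V ⊆ X/∼, compute π^{-1}(V) ⊆ X and check whether π^{-1}(V) ∈ τ. V is open in τ_Q iff π^{-1}(V) ∈ τ.
  V = {}: π^{-1}(V) = ∅ ∈ τ ✓.
  V = {[ζ]}: π^{-1}(V) = {ζ} ∉ τ ✗.
  V = {[η]}: π^{-1}(V) = {η} ∈ τ ✓.
  V = {[ζ], [η]}: π^{-1}(V) = {ζ, η} ∉ τ ✗.
  V = {[θ=ι]}: π^{-1}(V) = {θ, ι} ∈ τ ✓.
  V = {[ζ], [θ=ι]}: π^{-1}(V) = {ζ, θ, ι} ∉ τ ✗.
  V = {[η], [θ=ι]}: π^{-1}(V) = {η, θ, ι} ∈ τ ✓.
  V = {[ζ], [η], [θ=ι]}: π^{-1}(V) = {ζ, η, θ, ι} ∈ τ ✓.
Open sets in the quotient: τ_Q = {{}, {[η]}, {[θ=ι]}, {[η], [θ=ι]}, {[ζ], [η], [θ=ι]}} (5 elements).
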